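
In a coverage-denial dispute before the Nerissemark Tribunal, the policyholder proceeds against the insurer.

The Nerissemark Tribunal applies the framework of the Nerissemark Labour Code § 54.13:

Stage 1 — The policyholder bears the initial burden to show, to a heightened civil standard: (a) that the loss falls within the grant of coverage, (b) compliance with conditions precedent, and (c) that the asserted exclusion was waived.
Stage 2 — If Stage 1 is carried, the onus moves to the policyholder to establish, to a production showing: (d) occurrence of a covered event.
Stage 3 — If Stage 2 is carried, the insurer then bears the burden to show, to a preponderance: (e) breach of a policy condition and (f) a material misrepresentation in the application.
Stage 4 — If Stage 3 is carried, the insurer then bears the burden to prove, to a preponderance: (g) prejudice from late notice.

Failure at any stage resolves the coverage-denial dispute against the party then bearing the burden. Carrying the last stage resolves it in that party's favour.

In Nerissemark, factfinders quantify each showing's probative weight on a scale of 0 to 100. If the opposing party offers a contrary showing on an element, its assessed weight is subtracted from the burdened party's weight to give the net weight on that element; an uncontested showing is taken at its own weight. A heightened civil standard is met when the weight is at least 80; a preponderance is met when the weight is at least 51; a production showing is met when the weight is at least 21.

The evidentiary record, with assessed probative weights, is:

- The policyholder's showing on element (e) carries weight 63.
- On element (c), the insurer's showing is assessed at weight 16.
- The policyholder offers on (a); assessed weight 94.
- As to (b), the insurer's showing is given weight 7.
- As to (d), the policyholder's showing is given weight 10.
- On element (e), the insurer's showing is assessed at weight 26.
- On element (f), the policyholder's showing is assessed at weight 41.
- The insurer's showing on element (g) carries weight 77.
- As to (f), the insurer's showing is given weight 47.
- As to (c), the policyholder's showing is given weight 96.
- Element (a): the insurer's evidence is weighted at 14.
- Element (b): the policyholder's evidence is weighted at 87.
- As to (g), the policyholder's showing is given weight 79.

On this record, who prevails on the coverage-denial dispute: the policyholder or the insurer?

Stage 1 (policyholder, a heightened civil standard, weight is at least 80): (a) net 94−14=80 ≥ 80 — meets; (b) net 87−7=80 ≥ 80 — meets; (c) net 96−16=80 ≥ 80 — meets.
  Stage 1 is satisfied; the policyholder continues to bear the burden.
Stage 2 (policyholder, a production showing, weight is at least 21): (d) 10 < 21 — fails.
  Not every element is met, so the policyholder fails to carry Stage 2.
The insurer prevails.

insurer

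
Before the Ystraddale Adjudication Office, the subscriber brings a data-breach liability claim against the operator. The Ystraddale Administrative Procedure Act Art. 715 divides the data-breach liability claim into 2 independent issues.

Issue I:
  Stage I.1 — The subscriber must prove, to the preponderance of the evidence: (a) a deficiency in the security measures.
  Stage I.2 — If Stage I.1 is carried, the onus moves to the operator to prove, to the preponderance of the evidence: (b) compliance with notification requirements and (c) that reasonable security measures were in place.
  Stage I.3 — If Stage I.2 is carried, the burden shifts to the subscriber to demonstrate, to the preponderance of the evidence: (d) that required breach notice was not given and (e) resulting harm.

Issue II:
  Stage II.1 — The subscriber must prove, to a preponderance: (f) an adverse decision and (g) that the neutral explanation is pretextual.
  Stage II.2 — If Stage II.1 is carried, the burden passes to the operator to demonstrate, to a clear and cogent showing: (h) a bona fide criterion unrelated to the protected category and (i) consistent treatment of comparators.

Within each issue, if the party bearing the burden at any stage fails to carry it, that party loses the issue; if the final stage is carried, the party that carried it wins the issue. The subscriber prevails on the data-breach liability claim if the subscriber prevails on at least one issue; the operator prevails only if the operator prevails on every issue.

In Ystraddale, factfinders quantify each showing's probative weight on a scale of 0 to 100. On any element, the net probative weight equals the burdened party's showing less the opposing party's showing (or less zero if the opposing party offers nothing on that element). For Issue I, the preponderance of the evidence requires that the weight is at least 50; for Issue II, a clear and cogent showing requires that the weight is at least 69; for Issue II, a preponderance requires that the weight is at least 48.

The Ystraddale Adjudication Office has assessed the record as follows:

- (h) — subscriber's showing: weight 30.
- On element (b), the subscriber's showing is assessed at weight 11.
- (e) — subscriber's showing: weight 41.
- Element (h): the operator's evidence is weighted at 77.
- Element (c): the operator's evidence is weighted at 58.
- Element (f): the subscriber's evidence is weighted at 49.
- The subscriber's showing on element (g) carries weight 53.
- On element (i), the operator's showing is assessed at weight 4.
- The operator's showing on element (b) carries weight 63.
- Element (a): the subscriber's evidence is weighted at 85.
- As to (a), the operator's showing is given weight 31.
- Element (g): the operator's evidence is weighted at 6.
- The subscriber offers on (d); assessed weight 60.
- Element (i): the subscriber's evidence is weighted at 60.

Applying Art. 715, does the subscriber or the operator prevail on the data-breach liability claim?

operator

— Issue I —
Stage I.1 (subscriber, the preponderance of the evidence, weight is at least 50): (a) net 85−31=54 ≥ 50 — meets.
  Stage I.1 carried; the burden shifts to the operator.
Stage I.2 (operator, the preponderance of the evidence, weight is at least 50): (b) net 63−11=52 ≥ 50 — meets; (c) 58 ≥ 50 — meets.
  Stage I.2 is satisfied; the onus moves to the subscriber.
Stage I.3 (subscriber, the preponderance of the evidence, weight is at least 50): (d) 60 ≥ 50 — meets; (e) 41 < 50 — fails.
  The subscriber does not carry Stage I.3.
The analysis ends at Stage I.3; the operator prevails on this issue.
— Issue II —
Stage II.1 (subscriber, a preponderance, weight is at least 48): (f) 49 ≥ 48 — meets; (g) net 53−6=47 < 48 — fails.
  The subscriber does not carry Stage II.1.
The operator prevails on this issue.
Per-issue: Issue I → operator; Issue II → operator. The subscriber must prevail on at least one issue; overall, the operator prevails.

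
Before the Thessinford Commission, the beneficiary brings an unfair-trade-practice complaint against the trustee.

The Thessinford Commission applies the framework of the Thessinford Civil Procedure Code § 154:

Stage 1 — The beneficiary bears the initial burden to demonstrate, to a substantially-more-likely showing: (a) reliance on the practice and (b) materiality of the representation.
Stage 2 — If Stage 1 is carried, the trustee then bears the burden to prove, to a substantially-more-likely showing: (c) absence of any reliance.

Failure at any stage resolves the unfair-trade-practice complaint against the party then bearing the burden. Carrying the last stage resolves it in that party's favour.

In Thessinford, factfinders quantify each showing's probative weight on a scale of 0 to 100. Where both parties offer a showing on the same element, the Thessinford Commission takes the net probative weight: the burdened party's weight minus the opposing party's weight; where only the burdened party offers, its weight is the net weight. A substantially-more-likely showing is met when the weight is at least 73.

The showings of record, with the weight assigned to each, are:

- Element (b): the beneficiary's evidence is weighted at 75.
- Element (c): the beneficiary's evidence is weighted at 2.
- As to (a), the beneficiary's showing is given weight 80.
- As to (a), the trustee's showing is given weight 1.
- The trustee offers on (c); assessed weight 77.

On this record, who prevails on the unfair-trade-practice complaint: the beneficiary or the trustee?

Stage 1 — burden on beneficiary; standard: a substantially-more-likely showing (weight is at least 73).
    (a): 80 − 1 = 79 ≥ 73 [met]
    (b): 75 ≥ 73 [met]
  Stage 1 carried; the burden shifts to the trustee.
Stage 2 — burden on trustee; standard: a substantially-more-likely showing (weight is at least 73).
    (c): 77 − 2 = 75 ≥ 73 [met]
  All elements met at the final stage.
With every stage satisfied, the trustee prevails.

trustee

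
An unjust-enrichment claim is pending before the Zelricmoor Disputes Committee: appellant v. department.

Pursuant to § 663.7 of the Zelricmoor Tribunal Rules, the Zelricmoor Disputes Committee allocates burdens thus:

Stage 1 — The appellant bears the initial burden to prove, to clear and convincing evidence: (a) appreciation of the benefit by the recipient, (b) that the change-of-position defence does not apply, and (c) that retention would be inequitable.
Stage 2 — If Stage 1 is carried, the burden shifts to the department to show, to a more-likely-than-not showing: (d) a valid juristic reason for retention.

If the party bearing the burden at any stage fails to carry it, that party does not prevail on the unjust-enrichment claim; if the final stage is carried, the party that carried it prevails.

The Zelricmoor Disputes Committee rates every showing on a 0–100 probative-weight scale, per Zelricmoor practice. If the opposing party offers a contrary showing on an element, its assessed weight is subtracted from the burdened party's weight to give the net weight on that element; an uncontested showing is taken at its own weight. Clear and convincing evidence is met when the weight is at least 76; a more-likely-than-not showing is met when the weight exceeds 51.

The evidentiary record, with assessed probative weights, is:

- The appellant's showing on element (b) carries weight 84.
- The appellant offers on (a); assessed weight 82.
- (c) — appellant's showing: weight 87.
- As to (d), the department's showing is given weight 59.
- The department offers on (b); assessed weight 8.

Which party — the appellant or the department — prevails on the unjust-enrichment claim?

Stage 1 (appellant, clear and convincing evidence, weight is at least 76): (a) 82 ≥ 76 — meets; (b) net 84−8=76 ≥ 76 — meets; (c) 87 ≥ 76 — meets.
  Stage 1 carried; the burden shifts to the department.
Stage 2 (department, a more-likely-than-not showing, weight exceeds 51): (d) 59 > 51 — meets.
  The department carries the last stage.
All stages carried — the department prevails.

department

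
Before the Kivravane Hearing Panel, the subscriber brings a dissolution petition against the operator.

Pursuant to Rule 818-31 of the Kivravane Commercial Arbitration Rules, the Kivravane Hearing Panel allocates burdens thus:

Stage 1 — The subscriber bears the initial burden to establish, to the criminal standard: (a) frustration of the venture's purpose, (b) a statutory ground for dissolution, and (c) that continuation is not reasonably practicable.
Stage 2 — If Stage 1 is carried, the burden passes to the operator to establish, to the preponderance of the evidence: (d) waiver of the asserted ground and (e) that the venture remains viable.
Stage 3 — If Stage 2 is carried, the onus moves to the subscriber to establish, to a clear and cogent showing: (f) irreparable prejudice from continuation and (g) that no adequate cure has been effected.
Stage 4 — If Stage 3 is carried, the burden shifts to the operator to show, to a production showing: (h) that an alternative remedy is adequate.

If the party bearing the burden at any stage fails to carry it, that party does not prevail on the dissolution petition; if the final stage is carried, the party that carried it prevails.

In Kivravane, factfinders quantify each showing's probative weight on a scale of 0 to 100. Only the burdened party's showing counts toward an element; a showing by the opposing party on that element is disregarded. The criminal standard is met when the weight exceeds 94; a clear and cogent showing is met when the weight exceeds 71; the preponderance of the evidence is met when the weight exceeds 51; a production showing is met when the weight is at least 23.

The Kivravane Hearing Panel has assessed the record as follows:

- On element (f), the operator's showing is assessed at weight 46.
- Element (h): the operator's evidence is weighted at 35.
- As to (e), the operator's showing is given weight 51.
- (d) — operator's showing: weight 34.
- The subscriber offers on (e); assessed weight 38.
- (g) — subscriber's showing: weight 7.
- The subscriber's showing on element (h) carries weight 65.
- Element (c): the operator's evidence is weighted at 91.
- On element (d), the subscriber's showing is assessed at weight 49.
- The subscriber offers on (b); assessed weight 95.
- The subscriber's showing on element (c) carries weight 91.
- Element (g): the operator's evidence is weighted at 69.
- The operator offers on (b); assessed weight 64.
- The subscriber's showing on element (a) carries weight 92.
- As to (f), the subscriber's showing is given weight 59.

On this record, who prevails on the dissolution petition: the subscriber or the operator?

operator

Stage 1 — burden on subscriber; standard: the criminal standard (weight exceeds 94).
    (a): 92 ≤ 94 [not met]
    (b): 95 (operator's 64 disregarded) > 94 [met]
    (c): 91 (operator's 91 disregarded) ≤ 94 [not met]
  Stage 1 not carried; the subscriber fails its burden.
The analysis ends at Stage 1; the operator prevails.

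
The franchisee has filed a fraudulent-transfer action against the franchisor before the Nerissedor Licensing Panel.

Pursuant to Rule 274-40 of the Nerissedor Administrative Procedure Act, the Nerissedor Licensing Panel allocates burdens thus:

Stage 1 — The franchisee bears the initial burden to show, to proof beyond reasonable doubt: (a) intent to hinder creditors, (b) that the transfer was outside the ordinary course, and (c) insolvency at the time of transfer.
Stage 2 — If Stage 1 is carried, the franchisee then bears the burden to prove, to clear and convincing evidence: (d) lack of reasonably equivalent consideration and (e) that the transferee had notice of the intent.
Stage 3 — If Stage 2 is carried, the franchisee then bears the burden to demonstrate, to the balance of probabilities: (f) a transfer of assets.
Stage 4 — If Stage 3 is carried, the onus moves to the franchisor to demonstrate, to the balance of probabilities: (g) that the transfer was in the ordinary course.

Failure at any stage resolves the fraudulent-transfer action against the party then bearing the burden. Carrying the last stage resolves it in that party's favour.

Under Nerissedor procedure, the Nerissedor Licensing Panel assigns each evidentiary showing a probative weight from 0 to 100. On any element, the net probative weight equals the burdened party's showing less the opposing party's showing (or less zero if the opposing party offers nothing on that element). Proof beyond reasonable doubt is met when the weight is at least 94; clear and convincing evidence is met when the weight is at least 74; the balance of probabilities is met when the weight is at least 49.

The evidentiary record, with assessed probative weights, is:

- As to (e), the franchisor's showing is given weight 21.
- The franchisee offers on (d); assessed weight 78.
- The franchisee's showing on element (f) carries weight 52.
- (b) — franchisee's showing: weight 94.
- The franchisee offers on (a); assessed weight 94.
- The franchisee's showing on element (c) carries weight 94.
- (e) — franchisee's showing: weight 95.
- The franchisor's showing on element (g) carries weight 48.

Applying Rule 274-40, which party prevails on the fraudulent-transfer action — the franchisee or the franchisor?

franchisee

At Stage 1 the franchisee must meet proof beyond reasonable doubt (weight is at least 94): on (a) the weight is 94, which does reach 94, so (a) meets the standard; on (b) the weight is 94, which does reach 94, so (b) meets the standard; on (c) the weight is 94, ≥ 94, so (c) meets the standard.
  All elements met. The franchisee retains the burden for Stage 2.
At Stage 2 the franchisee must meet clear and convincing evidence (weight is at least 74): on (d) the weight is 78, which does reach 74, so (d) meets the standard; on (e) the weight is 95 less the opposing 21 gives net 74, which does reach 74, so (e) meets the standard.
  Stage 2 carried; the burden remains with the franchisee.
At Stage 3 the franchisee must meet the balance of probabilities (weight is at least 49): on (f) the weight is 52, ≥ 49, so (f) meets the standard.
  Stage 3 carried; the burden shifts to the franchisor.
At Stage 4 the franchisor must meet the balance of probabilities (weight is at least 49): on (g) the weight is 48, < 49, so (g) does not meet the standard.
  The franchisor does not carry Stage 4.
The franchisee prevails.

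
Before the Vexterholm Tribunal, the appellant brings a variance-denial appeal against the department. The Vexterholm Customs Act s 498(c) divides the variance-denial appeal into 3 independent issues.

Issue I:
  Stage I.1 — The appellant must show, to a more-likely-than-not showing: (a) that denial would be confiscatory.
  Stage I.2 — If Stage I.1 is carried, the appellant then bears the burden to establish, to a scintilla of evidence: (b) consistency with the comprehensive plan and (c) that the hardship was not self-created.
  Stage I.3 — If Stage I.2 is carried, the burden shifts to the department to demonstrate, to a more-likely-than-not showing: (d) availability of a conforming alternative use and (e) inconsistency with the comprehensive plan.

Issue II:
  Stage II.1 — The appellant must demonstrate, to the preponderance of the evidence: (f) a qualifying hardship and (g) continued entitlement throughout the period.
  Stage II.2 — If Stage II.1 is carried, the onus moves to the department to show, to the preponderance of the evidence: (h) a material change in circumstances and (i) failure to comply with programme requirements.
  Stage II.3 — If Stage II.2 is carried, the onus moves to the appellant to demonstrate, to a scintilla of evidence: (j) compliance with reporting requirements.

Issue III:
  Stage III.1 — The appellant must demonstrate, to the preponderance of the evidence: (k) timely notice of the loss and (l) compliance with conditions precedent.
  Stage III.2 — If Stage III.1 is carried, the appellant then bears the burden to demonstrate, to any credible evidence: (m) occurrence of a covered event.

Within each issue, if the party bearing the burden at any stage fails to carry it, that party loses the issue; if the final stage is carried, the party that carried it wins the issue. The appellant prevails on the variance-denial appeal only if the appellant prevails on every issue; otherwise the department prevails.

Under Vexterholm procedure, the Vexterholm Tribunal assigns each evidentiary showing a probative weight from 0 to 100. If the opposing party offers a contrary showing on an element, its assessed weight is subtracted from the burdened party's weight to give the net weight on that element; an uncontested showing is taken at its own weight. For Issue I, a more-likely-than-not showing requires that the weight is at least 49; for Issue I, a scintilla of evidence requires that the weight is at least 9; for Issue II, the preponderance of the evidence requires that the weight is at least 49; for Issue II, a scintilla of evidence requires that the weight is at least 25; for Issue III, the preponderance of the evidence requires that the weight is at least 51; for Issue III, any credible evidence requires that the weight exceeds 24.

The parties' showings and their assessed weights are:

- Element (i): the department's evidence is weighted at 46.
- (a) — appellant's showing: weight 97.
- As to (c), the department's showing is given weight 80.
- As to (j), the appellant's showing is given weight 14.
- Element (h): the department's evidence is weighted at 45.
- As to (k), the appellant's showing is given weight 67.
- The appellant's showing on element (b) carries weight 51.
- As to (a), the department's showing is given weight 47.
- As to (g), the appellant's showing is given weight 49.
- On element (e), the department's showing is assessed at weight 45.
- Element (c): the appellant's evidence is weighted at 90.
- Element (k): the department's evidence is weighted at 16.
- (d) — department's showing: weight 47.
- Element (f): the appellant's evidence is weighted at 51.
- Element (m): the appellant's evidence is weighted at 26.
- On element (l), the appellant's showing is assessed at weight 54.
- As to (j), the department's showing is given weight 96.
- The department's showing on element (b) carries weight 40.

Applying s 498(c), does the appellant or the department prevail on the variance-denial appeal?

appellant

— Issue I —
Stage I.1 (appellant, a more-likely-than-not showing, weight is at least 49): (a) net 97−47=50 ≥ 49 — meets.
  All elements met. The appellant retains the burden for Stage I.2.
Stage I.2 (appellant, a scintilla of evidence, weight is at least 9): (b) net 51−40=11 ≥ 9 — meets; (c) net 90−80=10 ≥ 9 — meets.
  All elements met. The burden passes to the department.
Stage I.3 (department, a more-likely-than-not showing, weight is at least 49): (d) 47 < 49 — fails; (e) 45 < 49 — fails.
  The department does not carry Stage I.3.
The analysis ends at Stage I.3; the appellant prevails on this issue.
— Issue II —
Stage II.1 — burden on appellant; standard: the preponderance of the evidence (weight is at least 49).
    (f): 51 ≥ 49 [met]
    (g): 49 ≥ 49 [met]
  The appellant carries Stage II.1; the department now bears the burden.
Stage II.2 — burden on department; standard: the preponderance of the evidence (weight is at least 49).
    (h): 45 < 49 [not met]
    (i): 46 < 49 [not met]
  Not every element is met, so the department fails to carry Stage II.2.
So the appellant prevails on this issue.
— Issue III —
At Stage III.1 the appellant must meet the preponderance of the evidence (weight is at least 51): on (k) the weight is 67 less the opposing 16 gives net 51, ≥ 51, so (k) meets the standard; on (l) the weight is 54, ≥ 51, so (l) meets the standard.
  All elements met. The appellant retains the burden for Stage III.2.
At Stage III.2 the appellant must meet any credible evidence (weight exceeds 24): on (m) the weight is 26, which does exceed 24, so (m) meets the standard.
  Stage III.2 carried; the final stage is satisfied.
All stages carried — the appellant prevails on this issue.
Per-issue: Issue I → appellant; Issue II → appellant; Issue III → appellant. The appellant must prevail on every issue; overall, the appellant prevails.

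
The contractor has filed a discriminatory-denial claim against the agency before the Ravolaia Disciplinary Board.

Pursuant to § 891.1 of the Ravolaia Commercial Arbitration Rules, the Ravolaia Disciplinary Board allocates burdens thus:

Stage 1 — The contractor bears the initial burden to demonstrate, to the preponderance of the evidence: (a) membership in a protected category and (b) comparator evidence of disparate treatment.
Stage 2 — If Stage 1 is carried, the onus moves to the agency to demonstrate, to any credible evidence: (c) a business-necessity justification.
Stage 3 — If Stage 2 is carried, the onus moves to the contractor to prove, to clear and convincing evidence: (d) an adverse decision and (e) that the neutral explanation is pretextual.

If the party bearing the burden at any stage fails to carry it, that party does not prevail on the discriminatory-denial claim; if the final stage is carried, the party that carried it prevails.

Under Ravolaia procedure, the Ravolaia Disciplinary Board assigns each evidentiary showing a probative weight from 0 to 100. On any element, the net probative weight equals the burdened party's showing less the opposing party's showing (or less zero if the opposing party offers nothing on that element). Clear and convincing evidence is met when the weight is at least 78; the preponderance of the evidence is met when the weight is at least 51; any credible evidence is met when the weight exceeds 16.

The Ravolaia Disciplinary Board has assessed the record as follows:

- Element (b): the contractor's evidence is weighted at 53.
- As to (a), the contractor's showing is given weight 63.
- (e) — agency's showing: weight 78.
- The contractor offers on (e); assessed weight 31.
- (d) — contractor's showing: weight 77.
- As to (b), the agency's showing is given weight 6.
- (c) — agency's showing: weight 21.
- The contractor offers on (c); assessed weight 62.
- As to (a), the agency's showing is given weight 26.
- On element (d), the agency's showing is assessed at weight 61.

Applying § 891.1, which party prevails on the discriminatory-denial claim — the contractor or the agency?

agency

Stage 1 (contractor, the preponderance of the evidence, weight is at least 51): (a) net 63−26=37 < 51 — fails; (b) net 53−6=47 < 51 — fails.
  Stage 1 not carried; the contractor fails its burden.
So the agency prevails.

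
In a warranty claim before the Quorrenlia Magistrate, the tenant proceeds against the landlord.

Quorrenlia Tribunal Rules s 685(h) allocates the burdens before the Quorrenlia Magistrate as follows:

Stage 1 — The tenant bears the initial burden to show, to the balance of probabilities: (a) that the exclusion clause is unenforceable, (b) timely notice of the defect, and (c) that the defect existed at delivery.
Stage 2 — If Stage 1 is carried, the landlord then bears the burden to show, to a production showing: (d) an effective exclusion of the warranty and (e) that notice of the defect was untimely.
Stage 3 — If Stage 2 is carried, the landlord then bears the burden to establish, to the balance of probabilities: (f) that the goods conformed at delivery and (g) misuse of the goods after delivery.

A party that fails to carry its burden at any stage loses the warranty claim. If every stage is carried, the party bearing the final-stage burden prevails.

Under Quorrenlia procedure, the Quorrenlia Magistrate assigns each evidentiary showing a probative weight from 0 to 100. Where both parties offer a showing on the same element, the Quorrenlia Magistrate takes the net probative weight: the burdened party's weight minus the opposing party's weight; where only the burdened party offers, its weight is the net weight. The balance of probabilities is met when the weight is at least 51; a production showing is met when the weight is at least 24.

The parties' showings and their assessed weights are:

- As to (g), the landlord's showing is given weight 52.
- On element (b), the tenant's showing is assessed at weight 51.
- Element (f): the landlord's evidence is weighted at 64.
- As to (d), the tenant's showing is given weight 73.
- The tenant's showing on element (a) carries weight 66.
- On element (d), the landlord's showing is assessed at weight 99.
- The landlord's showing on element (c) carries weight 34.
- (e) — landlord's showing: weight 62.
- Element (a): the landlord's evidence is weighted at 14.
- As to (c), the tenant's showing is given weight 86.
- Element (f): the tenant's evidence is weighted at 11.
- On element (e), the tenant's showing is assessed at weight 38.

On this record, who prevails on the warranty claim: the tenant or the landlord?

landlord

Stage 1 — burden on tenant; standard: the balance of probabilities (weight is at least 51).
    (a): 66 − 14 = 52 ≥ 51 [met]
    (b): 51 ≥ 51 [met]
    (c): 86 − 34 = 52 ≥ 51 [met]
  Stage 1 carried; the burden shifts to the landlord.
Stage 2 — burden on landlord; standard: a production showing (weight is at least 24).
    (d): 99 − 73 = 26 ≥ 24 [met]
    (e): 62 − 38 = 24 ≥ 24 [met]
  Stage 2 is satisfied; the landlord continues to bear the burden.
Stage 3 — burden on landlord; standard: the balance of probabilities (weight is at least 51).
    (f): 64 − 11 = 53 ≥ 51 [met]
    (g): 52 ≥ 51 [met]
  Stage 3 carried; the final stage is satisfied.
All stages carried — the landlord prevails.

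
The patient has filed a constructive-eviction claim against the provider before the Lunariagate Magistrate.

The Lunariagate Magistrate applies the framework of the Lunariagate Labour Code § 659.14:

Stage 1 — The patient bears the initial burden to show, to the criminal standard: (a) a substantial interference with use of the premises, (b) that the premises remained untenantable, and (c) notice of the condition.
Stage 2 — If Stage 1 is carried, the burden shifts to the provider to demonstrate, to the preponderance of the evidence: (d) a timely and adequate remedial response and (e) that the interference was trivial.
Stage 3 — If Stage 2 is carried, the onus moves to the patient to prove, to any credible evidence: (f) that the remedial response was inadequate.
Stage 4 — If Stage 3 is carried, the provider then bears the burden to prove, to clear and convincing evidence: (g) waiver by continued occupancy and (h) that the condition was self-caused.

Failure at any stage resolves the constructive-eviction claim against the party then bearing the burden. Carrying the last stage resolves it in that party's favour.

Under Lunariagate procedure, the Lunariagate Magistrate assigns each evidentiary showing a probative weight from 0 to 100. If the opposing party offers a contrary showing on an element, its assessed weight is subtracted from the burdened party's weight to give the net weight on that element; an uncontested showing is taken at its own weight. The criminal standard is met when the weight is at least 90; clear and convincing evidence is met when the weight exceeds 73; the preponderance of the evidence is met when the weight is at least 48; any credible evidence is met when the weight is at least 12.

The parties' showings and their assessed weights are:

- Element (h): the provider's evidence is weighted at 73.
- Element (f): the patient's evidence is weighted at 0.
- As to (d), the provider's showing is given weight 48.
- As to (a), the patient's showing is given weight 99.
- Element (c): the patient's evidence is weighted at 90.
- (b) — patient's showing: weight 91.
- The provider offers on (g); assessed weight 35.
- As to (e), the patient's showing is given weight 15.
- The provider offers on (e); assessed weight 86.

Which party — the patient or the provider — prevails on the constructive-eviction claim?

At Stage 1 the patient must meet the criminal standard (weight is at least 90): on (a) the weight is 99, which does reach 90, so (a) meets the standard; on (b) the weight is 91, ≥ 90, so (b) meets the standard; on (c) the weight is 90, ≥ 90, so (c) meets the standard.
  All elements met. The burden passes to the provider.
At Stage 2 the provider must meet the preponderance of the evidence (weight is at least 48): on (d) the weight is 48, ≥ 48, so (d) meets the standard; on (e) the weight is 86 less the opposing 15 gives net 71, which does reach 48, so (e) meets the standard.
  Stage 2 carried; the burden shifts to the patient.
At Stage 3 the patient must meet any credible evidence (weight is at least 12): on (f) the weight is 0, which does not reach 12, so (f) does not meet the standard.
  Not every element is met, so the patient fails to carry Stage 3.
The provider prevails.

provider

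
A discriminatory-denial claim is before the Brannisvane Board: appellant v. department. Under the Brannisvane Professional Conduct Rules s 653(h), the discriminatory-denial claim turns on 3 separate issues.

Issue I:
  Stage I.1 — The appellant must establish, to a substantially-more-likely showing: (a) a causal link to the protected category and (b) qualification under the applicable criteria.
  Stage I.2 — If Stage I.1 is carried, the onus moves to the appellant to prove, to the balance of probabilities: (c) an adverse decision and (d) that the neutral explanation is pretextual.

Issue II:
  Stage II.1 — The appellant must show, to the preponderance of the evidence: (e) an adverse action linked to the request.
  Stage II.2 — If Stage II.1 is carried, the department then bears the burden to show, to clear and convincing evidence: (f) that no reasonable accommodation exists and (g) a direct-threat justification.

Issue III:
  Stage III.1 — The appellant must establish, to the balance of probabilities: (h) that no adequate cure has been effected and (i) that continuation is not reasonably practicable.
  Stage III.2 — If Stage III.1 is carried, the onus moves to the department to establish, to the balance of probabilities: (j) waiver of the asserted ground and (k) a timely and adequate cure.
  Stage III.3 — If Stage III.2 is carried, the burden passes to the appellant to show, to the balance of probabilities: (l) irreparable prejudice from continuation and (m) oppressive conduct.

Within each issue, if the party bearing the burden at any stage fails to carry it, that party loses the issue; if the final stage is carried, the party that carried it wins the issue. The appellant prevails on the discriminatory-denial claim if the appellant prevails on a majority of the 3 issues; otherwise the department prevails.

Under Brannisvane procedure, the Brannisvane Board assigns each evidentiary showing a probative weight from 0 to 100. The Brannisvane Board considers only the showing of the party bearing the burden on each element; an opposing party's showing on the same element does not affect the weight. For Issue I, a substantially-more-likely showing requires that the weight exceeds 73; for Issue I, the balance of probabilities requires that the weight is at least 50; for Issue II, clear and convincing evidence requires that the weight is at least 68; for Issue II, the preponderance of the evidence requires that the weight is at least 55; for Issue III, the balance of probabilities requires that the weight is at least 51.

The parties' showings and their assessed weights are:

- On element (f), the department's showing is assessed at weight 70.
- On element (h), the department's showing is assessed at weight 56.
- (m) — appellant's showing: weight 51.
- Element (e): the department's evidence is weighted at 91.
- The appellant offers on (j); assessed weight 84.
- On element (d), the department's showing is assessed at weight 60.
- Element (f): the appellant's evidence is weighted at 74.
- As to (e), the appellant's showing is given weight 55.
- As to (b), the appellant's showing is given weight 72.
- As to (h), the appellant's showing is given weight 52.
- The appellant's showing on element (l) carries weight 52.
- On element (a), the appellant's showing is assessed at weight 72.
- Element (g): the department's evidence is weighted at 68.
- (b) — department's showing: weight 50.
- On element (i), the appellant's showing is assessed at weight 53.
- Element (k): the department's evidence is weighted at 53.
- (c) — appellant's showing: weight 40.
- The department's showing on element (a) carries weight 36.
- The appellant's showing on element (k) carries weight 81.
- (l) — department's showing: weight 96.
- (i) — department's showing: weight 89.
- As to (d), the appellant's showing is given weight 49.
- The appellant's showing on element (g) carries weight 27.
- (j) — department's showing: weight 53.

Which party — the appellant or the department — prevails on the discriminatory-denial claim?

— Issue I —
Stage I.1 (appellant, a substantially-more-likely showing, weight exceeds 73): (a) 72 (department's 36 disregarded) ≤ 73 — fails; (b) 72 (department's 50 disregarded) ≤ 73 — fails.
  The appellant does not carry Stage I.1.
So the department prevails on this issue.
— Issue II —
Stage II.1 — burden on appellant; standard: the preponderance of the evidence (weight is at least 55).
    (e): 55 (department's 91 disregarded) ≥ 55 [met]
  All elements met. The burden passes to the department.
Stage II.2 — burden on department; standard: clear and convincing evidence (weight is at least 68).
    (f): 70 (appellant's 74 disregarded) ≥ 68 [met]
    (g): 68 (appellant's 27 disregarded) ≥ 68 [met]
  The department carries the last stage.
All stages carried — the department prevails on this issue.
— Issue III —
Stage III.1 — burden on appellant; standard: the balance of probabilities (weight is at least 51).
    (h): 52 (department's 56 disregarded) ≥ 51 [met]
    (i): 53 (department's 89 disregarded) ≥ 51 [met]
  The appellant carries Stage III.1; the department now bears the burden.
Stage III.2 — burden on department; standard: the balance of probabilities (weight is at least 51).
    (j): 53 (appellant's 84 disregarded) ≥ 51 [met]
    (k): 53 (appellant's 81 disregarded) ≥ 51 [met]
  The department carries Stage III.2; the appellant now bears the burden.
Stage III.3 — burden on appellant; standard: the balance of probabilities (weight is at least 51).
    (l): 52 (department's 96 disregarded) ≥ 51 [met]
    (m): 51 ≥ 51 [met]
  The appellant carries the last stage.
With every stage satisfied, the appellant prevails on this issue.
Per-issue: Issue I → department; Issue II → department; Issue III → appellant. The appellant must prevail on a majority of issues; overall, the department prevails.

department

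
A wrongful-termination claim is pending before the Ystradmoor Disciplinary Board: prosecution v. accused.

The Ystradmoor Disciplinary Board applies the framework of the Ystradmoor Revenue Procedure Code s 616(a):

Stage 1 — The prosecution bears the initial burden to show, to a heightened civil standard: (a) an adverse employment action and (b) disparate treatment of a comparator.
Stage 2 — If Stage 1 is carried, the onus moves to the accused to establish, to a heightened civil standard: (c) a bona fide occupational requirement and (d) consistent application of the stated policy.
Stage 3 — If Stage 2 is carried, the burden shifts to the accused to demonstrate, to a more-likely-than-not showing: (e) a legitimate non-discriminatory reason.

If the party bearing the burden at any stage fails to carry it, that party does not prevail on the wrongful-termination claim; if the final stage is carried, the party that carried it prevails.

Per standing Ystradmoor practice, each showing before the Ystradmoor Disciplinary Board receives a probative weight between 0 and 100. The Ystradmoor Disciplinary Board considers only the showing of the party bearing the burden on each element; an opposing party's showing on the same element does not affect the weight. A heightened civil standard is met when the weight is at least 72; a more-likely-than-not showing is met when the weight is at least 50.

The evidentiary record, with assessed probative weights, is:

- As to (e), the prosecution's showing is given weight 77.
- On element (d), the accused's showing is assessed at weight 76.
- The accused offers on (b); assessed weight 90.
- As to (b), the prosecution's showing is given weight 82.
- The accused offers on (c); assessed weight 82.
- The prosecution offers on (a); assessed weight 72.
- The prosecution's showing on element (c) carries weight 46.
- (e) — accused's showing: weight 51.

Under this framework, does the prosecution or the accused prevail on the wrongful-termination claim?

At Stage 1 the prosecution must meet a heightened civil standard (weight is at least 72): on (a) the weight is 72, ≥ 72, so (a) meets the standard; on (b) the weight is 82 (the accused's 90 is given no effect), ≥ 72, so (b) meets the standard.
  All elements met. The burden passes to the accused.
At Stage 2 the accused must meet a heightened civil standard (weight is at least 72): on (c) the weight is 82 (the prosecution's 46 is given no effect), ≥ 72, so (c) meets the standard; on (d) the weight is 76, ≥ 72, so (d) meets the standard.
  Stage 2 is satisfied; the accused continues to bear the burden.
At Stage 3 the accused must meet a more-likely-than-not showing (weight is at least 50): on (e) the weight is 51 (the prosecution's 77 is given no effect), which does reach 50, so (e) meets the standard.
  Stage 3 carried; the final stage is satisfied.
Every stage carried; the accused prevails.

accused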